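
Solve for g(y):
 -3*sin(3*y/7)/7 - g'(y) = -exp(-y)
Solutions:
 g(y) = C1 + cos(3*y/7) - exp(-y)


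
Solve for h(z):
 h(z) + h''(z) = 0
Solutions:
 h(z) = C1*sin(z) + C2*cos(z)


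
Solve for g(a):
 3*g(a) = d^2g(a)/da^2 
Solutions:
 g(a) = C1*exp(-sqrt(3)*a) + C2*exp(sqrt(3)*a)


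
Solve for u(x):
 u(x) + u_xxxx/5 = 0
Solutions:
 u(x) = (C1*sin(sqrt(2)*5^(1/4)*x/2) + C2*cos(sqrt(2)*5^(1/4)*x/2))*exp(-sqrt(2)*5^(1/4)*x/2) + (C3*sin(sqrt(2)*5^(1/4)*x/2) + C4*cos(sqrt(2)*5^(1/4)*x/2))*exp(sqrt(2)*5^(1/4)*x/2)


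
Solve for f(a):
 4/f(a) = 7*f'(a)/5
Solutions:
 f(a) = -sqrt(C1 + 280*a)/7
 f(a) = sqrt(C1 + 280*a)/7


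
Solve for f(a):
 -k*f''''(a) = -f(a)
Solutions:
 f(a) = C1*exp(-a*(1/k)^(1/4)) + C2*exp(a*(1/k)^(1/4)) + C3*exp(-I*a*(1/k)^(1/4)) + C4*exp(I*a*(1/k)^(1/4))


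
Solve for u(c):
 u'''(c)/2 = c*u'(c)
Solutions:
 u(c) = C1 + Integral(C2*airyai(2^(1/3)*c) + C3*airybi(2^(1/3)*c), c)


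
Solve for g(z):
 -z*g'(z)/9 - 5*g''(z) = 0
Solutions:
 g(z) = C1 + C2*erf(sqrt(10)*z/30)


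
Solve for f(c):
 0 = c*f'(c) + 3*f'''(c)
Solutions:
 f(c) = C1 + Integral(C2*airyai(-3^(2/3)*c/3) + C3*airybi(-3^(2/3)*c/3), c)


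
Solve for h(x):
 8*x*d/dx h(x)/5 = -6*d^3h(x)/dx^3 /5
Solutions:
 h(x) = C1 + Integral(C2*airyai(-6^(2/3)*x/3) + C3*airybi(-6^(2/3)*x/3), x)


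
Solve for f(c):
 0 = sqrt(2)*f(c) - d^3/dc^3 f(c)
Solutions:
 f(c) = C3*exp(2^(1/6)*c) + (C1*sin(2^(1/6)*sqrt(3)*c/2) + C2*cos(2^(1/6)*sqrt(3)*c/2))*exp(-2^(1/6)*c/2)


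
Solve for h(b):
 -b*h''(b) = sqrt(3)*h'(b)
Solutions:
 h(b) = C1 + C2*b^(1 - sqrt(3))


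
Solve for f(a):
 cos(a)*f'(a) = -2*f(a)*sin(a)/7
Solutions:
 f(a) = C1*cos(a)^(2/7)


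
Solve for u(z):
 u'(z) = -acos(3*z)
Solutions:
 u(z) = C1 - z*acos(3*z) + sqrt(1 - 9*z^2)/3


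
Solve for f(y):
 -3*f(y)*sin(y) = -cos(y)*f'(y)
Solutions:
 f(y) = C1/cos(y)^3


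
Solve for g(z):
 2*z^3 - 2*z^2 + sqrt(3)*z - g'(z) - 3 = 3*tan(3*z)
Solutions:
 g(z) = C1 + z^4/2 - 2*z^3/3 + sqrt(3)*z^2/2 - 3*z + log(cos(3*z))


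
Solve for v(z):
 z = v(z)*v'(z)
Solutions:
 v(z) = -sqrt(C1 + z^2)
 v(z) = sqrt(C1 + z^2)


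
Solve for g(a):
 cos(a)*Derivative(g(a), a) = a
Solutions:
 g(a) = C1 + Integral(a/cos(a), a)


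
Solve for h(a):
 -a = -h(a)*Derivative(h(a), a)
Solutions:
 h(a) = -sqrt(C1 + a^2)
 h(a) = sqrt(C1 + a^2)


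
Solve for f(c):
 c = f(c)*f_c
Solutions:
 f(c) = -sqrt(C1 + c^2)
 f(c) = sqrt(C1 + c^2)


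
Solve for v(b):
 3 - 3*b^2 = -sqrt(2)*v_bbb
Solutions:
 v(b) = C1 + C2*b + C3*b^2 + sqrt(2)*b^5/40 - sqrt(2)*b^3/4


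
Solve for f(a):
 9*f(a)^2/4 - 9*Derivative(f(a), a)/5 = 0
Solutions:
 f(a) = -4/(C1 + 5*a)


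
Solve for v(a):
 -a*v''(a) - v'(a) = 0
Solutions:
 v(a) = C1 + C2*log(a)


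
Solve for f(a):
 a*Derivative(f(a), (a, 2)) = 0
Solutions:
 f(a) = C1 + C2*a


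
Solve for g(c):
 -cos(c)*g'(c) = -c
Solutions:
 g(c) = C1 + Integral(c/cos(c), c)


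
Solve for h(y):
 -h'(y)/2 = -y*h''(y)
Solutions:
 h(y) = C1 + C2*y^(3/2)


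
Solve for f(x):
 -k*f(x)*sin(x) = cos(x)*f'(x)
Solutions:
 f(x) = C1*exp(k*log(cos(x)))


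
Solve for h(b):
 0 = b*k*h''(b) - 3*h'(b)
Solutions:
 h(b) = C1 + b^(((re(k) + 3)*re(k) + im(k)^2)/(re(k)^2 + im(k)^2))*(C2*sin(3*log(b)*Abs(im(k))/(re(k)^2 + im(k)^2)) + C3*cos(3*log(b)*im(k)/(re(k)^2 + im(k)^2)))


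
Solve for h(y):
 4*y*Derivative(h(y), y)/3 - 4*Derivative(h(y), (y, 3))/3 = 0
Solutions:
 h(y) = C1 + Integral(C2*airyai(y) + C3*airybi(y), y)


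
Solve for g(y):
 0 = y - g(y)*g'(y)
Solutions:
 g(y) = -sqrt(C1 + y^2)
 g(y) = sqrt(C1 + y^2)


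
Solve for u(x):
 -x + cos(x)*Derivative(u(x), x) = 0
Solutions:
 u(x) = C1 + Integral(x/cos(x), x)


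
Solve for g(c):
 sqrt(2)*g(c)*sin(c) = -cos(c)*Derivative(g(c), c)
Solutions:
 g(c) = C1*cos(c)^(sqrt(2))


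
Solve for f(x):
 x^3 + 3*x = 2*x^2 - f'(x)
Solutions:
 f(x) = C1 - x^4/4 + 2*x^3/3 - 3*x^2/2


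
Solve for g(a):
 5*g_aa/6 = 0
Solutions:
 g(a) = C1 + C2*a


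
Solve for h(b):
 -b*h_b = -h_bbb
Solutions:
 h(b) = C1 + Integral(C2*airyai(b) + C3*airybi(b), b)


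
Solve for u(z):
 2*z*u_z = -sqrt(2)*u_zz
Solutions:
 u(z) = C1 + C2*erf(2^(3/4)*z/2)


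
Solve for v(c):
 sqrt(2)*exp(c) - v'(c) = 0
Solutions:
 v(c) = C1 + sqrt(2)*exp(c)


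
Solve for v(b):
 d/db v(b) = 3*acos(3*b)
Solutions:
 v(b) = C1 + 3*b*acos(3*b) - sqrt(1 - 9*b^2)


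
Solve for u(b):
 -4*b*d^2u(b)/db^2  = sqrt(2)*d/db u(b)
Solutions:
 u(b) = C1 + C2*b^(1 - sqrt(2)/4)


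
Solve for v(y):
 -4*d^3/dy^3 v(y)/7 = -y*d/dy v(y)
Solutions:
 v(y) = C1 + Integral(C2*airyai(14^(1/3)*y/2) + C3*airybi(14^(1/3)*y/2), y)


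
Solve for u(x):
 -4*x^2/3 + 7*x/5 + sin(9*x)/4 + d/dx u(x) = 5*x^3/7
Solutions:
 u(x) = C1 + 5*x^4/28 + 4*x^3/9 - 7*x^2/10 + cos(9*x)/36


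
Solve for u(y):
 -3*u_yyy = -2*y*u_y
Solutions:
 u(y) = C1 + Integral(C2*airyai(2^(1/3)*3^(2/3)*y/3) + C3*airybi(2^(1/3)*3^(2/3)*y/3), y)


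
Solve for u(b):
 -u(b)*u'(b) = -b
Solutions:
 u(b) = -sqrt(C1 + b^2)
 u(b) = sqrt(C1 + b^2)


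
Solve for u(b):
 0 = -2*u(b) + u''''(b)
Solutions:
 u(b) = C1*exp(-2^(1/4)*b) + C2*exp(2^(1/4)*b) + C3*sin(2^(1/4)*b) + C4*cos(2^(1/4)*b)


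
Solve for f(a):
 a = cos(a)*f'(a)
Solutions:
 f(a) = C1 + Integral(a/cos(a), a)


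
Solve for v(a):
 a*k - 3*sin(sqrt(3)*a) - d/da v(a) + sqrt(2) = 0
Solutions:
 v(a) = C1 + a^2*k/2 + sqrt(2)*a + sqrt(3)*cos(sqrt(3)*a)


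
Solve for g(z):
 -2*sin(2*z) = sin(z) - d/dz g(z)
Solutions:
 g(z) = C1 + 2*sin(z)^2 - cos(z)


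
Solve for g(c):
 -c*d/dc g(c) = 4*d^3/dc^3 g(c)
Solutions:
 g(c) = C1 + Integral(C2*airyai(-2^(1/3)*c/2) + C3*airybi(-2^(1/3)*c/2), c)


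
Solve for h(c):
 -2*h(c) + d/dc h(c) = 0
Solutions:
 h(c) = C1*exp(2*c)


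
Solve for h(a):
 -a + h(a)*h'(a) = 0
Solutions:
 h(a) = -sqrt(C1 + a^2)
 h(a) = sqrt(C1 + a^2)


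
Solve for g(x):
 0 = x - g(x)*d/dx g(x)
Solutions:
 g(x) = -sqrt(C1 + x^2)
 g(x) = sqrt(C1 + x^2)


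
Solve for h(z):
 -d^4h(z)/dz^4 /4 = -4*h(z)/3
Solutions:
 h(z) = C1*exp(-2*3^(3/4)*z/3) + C2*exp(2*3^(3/4)*z/3) + C3*sin(2*3^(3/4)*z/3) + C4*cos(2*3^(3/4)*z/3)


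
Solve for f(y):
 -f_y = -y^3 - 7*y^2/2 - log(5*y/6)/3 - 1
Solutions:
 f(y) = C1 + y^4/4 + 7*y^3/6 + y*log(y)/3 - y*log(6)/3 + y*log(5)/3 + 2*y/3


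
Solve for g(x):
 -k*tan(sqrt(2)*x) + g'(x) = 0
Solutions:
 g(x) = C1 - sqrt(2)*k*log(cos(sqrt(2)*x))/2


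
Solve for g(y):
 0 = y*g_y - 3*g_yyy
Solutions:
 g(y) = C1 + Integral(C2*airyai(3^(2/3)*y/3) + C3*airybi(3^(2/3)*y/3), y)


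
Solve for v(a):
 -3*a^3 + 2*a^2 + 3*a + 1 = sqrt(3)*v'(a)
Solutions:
 v(a) = C1 - sqrt(3)*a^4/4 + 2*sqrt(3)*a^3/9 + sqrt(3)*a^2/2 + sqrt(3)*a/3


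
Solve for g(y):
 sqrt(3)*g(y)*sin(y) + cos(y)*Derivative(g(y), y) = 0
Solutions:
 g(y) = C1*cos(y)^(sqrt(3))


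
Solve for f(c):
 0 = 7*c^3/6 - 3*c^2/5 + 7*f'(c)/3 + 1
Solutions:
 f(c) = C1 - c^4/8 + 3*c^3/35 - 3*c/7


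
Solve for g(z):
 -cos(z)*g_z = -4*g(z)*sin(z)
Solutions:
 g(z) = C1/cos(z)^4


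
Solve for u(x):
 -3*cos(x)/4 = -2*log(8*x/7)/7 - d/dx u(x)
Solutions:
 u(x) = C1 - 2*x*log(x)/7 - 6*x*log(2)/7 + 2*x/7 + 2*x*log(7)/7 + 3*sin(x)/4


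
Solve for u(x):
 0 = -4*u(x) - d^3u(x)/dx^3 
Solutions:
 u(x) = C3*exp(-2^(2/3)*x) + (C1*sin(2^(2/3)*sqrt(3)*x/2) + C2*cos(2^(2/3)*sqrt(3)*x/2))*exp(2^(2/3)*x/2)


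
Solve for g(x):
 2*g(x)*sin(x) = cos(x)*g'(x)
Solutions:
 g(x) = C1/cos(x)^2


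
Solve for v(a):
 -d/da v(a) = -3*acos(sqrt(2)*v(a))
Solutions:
 Integral(1/acos(sqrt(2)*_y), (_y, v(a))) = C1 + 3*a


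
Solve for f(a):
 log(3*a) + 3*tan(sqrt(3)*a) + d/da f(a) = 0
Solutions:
 f(a) = C1 - a*log(a) - a*log(3) + a + sqrt(3)*log(cos(sqrt(3)*a))


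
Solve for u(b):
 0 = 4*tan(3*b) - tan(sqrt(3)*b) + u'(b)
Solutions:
 u(b) = C1 + 4*log(cos(3*b))/3 - sqrt(3)*log(cos(sqrt(3)*b))/3


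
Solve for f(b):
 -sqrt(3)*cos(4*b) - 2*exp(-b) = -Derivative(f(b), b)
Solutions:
 f(b) = C1 + sqrt(3)*sin(4*b)/4 - 2*exp(-b)


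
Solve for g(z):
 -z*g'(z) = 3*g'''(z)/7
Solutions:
 g(z) = C1 + Integral(C2*airyai(-3^(2/3)*7^(1/3)*z/3) + C3*airybi(-3^(2/3)*7^(1/3)*z/3), z)


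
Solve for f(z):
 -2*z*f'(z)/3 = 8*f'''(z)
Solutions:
 f(z) = C1 + Integral(C2*airyai(-18^(1/3)*z/6) + C3*airybi(-18^(1/3)*z/6), z)


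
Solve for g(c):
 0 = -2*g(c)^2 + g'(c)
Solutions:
 g(c) = -1/(C1 + 2*c)


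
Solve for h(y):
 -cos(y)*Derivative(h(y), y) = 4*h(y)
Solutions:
 h(y) = C1*(sin(y)^2 - 2*sin(y) + 1)/(sin(y)^2 + 2*sin(y) + 1)


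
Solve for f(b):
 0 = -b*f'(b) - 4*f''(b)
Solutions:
 f(b) = C1 + C2*erf(sqrt(2)*b/4)


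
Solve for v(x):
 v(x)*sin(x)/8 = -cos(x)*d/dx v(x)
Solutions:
 v(x) = C1*cos(x)^(1/8)


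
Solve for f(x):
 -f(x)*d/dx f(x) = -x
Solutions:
 f(x) = -sqrt(C1 + x^2)
 f(x) = sqrt(C1 + x^2)


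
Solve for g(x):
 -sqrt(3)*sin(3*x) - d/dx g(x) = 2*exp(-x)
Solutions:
 g(x) = C1 + sqrt(3)*cos(3*x)/3 + 2*exp(-x)


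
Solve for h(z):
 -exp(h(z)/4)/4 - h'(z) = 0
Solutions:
 h(z) = 4*log(1/(C1 + z)) + 16*log(2)


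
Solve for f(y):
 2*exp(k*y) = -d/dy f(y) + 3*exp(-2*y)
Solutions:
 f(y) = C1 - 3*exp(-2*y)/2 - 2*exp(k*y)/k


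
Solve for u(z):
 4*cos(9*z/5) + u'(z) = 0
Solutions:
 u(z) = C1 - 20*sin(9*z/5)/9


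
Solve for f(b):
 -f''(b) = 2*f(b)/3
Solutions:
 f(b) = C1*sin(sqrt(6)*b/3) + C2*cos(sqrt(6)*b/3)


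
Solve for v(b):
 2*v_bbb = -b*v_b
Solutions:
 v(b) = C1 + Integral(C2*airyai(-2^(2/3)*b/2) + C3*airybi(-2^(2/3)*b/2), b)


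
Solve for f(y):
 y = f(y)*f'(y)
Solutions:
 f(y) = -sqrt(C1 + y^2)
 f(y) = sqrt(C1 + y^2)


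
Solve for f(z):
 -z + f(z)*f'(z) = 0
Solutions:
 f(z) = -sqrt(C1 + z^2)
 f(z) = sqrt(C1 + z^2)


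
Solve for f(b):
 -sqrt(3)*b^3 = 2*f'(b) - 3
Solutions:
 f(b) = C1 - sqrt(3)*b^4/8 + 3*b/2


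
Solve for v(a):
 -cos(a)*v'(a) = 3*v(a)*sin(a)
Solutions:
 v(a) = C1*cos(a)^3


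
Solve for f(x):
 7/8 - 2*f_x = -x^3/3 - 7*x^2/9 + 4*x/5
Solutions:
 f(x) = C1 + x^4/24 + 7*x^3/54 - x^2/5 + 7*x/16


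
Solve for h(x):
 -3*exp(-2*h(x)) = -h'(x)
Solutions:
 h(x) = log(-sqrt(C1 + 6*x))
 h(x) = log(C1 + 6*x)/2


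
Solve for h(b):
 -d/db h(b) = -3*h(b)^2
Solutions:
 h(b) = -1/(C1 + 3*b)


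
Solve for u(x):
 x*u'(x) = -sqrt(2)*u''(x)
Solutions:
 u(x) = C1 + C2*erf(2^(1/4)*x/2)


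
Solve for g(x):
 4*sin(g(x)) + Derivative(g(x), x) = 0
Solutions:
 g(x) = -acos((-C1 - exp(8*x))/(C1 - exp(8*x))) + 2*pi
 g(x) = acos((-C1 - exp(8*x))/(C1 - exp(8*x)))


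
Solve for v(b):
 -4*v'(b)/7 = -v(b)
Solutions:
 v(b) = C1*exp(7*b/4)


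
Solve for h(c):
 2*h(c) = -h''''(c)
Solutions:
 h(c) = (C1*sin(2^(3/4)*c/2) + C2*cos(2^(3/4)*c/2))*exp(-2^(3/4)*c/2) + (C3*sin(2^(3/4)*c/2) + C4*cos(2^(3/4)*c/2))*exp(2^(3/4)*c/2)


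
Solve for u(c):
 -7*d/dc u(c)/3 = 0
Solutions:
 u(c) = C1


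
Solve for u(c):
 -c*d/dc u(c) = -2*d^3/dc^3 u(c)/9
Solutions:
 u(c) = C1 + Integral(C2*airyai(6^(2/3)*c/2) + C3*airybi(6^(2/3)*c/2), c)


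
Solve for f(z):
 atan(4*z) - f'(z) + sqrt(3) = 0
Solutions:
 f(z) = C1 + z*atan(4*z) + sqrt(3)*z - log(16*z^2 + 1)/8


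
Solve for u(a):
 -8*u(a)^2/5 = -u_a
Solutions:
 u(a) = -5/(C1 + 8*a)


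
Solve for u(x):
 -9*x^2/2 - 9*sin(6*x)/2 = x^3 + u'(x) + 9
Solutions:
 u(x) = C1 - x^4/4 - 3*x^3/2 - 9*x + 3*cos(6*x)/4


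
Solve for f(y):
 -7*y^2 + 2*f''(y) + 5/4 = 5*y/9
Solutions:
 f(y) = C1 + C2*y + 7*y^4/24 + 5*y^3/108 - 5*y^2/16


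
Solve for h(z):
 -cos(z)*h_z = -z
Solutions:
 h(z) = C1 + Integral(z/cos(z), z)


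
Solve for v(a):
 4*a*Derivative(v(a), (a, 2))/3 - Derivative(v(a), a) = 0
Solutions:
 v(a) = C1 + C2*a^(7/4)


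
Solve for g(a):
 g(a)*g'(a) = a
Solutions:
 g(a) = -sqrt(C1 + a^2)
 g(a) = sqrt(C1 + a^2)


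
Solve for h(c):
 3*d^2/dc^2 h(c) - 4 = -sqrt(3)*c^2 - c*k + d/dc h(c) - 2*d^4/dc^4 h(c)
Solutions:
 h(c) = C1 + C2*exp(2^(1/3)*c*(-(1 + sqrt(3))^(1/3) + 2^(1/3)/(1 + sqrt(3))^(1/3))/4)*sin(2^(1/3)*sqrt(3)*c*(2^(1/3)/(1 + sqrt(3))^(1/3) + (1 + sqrt(3))^(1/3))/4) + C3*exp(2^(1/3)*c*(-(1 + sqrt(3))^(1/3) + 2^(1/3)/(1 + sqrt(3))^(1/3))/4)*cos(2^(1/3)*sqrt(3)*c*(2^(1/3)/(1 + sqrt(3))^(1/3) + (1 + sqrt(3))^(1/3))/4) + C4*exp(-2^(1/3)*c*(-(1 + sqrt(3))^(1/3) + 2^(1/3)/(1 + sqrt(3))^(1/3))/2) + sqrt(3)*c^3/3 + c^2*k/2 + 3*sqrt(3)*c^2 + 3*c*k - 4*c + 18*sqrt(3)*c


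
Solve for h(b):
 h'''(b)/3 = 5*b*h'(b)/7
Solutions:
 h(b) = C1 + Integral(C2*airyai(15^(1/3)*7^(2/3)*b/7) + C3*airybi(15^(1/3)*7^(2/3)*b/7), b)


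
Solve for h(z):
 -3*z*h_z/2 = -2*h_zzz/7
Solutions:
 h(z) = C1 + Integral(C2*airyai(42^(1/3)*z/2) + C3*airybi(42^(1/3)*z/2), z)


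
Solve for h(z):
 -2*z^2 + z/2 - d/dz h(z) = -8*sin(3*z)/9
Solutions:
 h(z) = C1 - 2*z^3/3 + z^2/4 - 8*cos(3*z)/27


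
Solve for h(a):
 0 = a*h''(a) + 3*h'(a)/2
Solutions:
 h(a) = C1 + C2/sqrt(a)


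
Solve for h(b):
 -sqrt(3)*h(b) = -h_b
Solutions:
 h(b) = C1*exp(sqrt(3)*b)


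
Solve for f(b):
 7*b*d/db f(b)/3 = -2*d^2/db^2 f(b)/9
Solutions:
 f(b) = C1 + C2*erf(sqrt(21)*b/2)


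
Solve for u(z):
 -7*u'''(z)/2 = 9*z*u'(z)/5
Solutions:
 u(z) = C1 + Integral(C2*airyai(-18^(1/3)*35^(2/3)*z/35) + C3*airybi(-18^(1/3)*35^(2/3)*z/35), z)


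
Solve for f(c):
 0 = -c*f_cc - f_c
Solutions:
 f(c) = C1 + C2*log(c)


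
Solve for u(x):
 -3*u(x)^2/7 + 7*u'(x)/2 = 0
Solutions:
 u(x) = -49/(C1 + 6*x)


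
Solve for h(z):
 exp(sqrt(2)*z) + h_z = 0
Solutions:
 h(z) = C1 - sqrt(2)*exp(sqrt(2)*z)/2


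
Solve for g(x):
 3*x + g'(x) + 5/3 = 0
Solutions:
 g(x) = C1 - 3*x^2/2 - 5*x/3


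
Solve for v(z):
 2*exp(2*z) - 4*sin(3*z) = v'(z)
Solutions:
 v(z) = C1 + exp(2*z) + 4*cos(3*z)/3


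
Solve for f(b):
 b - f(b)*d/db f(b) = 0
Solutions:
 f(b) = -sqrt(C1 + b^2)
 f(b) = sqrt(C1 + b^2)


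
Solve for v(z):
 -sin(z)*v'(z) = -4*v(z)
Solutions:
 v(z) = C1*(cos(z)^2 - 2*cos(z) + 1)/(cos(z)^2 + 2*cos(z) + 1)


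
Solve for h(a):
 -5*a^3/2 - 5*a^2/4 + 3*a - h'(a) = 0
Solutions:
 h(a) = C1 - 5*a^4/8 - 5*a^3/12 + 3*a^2/2


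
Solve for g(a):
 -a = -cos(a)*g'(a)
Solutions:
 g(a) = C1 + Integral(a/cos(a), a)


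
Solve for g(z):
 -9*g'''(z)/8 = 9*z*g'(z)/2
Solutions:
 g(z) = C1 + Integral(C2*airyai(-2^(2/3)*z) + C3*airybi(-2^(2/3)*z), z)


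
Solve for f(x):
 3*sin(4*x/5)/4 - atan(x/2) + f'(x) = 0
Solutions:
 f(x) = C1 + x*atan(x/2) - log(x^2 + 4) + 15*cos(4*x/5)/16


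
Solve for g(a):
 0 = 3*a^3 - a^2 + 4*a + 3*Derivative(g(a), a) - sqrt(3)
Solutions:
 g(a) = C1 - a^4/4 + a^3/9 - 2*a^2/3 + sqrt(3)*a/3


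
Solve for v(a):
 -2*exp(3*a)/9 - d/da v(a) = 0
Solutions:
 v(a) = C1 - 2*exp(3*a)/27


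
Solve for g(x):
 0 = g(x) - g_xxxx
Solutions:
 g(x) = C1*exp(-x) + C2*exp(x) + C3*sin(x) + C4*cos(x)


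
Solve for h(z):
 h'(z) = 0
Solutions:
 h(z) = C1


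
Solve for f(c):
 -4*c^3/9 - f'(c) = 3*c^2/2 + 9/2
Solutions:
 f(c) = C1 - c^4/9 - c^3/2 - 9*c/2


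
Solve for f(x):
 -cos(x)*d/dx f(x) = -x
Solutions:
 f(x) = C1 + Integral(x/cos(x), x)


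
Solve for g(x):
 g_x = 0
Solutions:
 g(x) = C1


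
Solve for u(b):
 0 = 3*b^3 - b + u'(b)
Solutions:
 u(b) = C1 - 3*b^4/4 + b^2/2


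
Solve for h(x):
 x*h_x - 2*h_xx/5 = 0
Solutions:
 h(x) = C1 + C2*erfi(sqrt(5)*x/2)


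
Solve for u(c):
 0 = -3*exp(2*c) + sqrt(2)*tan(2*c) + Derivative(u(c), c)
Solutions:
 u(c) = C1 + 3*exp(2*c)/2 + sqrt(2)*log(cos(2*c))/2


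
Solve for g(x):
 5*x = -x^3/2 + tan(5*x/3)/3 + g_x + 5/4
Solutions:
 g(x) = C1 + x^4/8 + 5*x^2/2 - 5*x/4 + log(cos(5*x/3))/5


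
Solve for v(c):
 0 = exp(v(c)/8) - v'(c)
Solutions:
 v(c) = 8*log(-1/(C1 + c)) + 24*log(2)


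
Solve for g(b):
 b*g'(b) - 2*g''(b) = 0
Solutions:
 g(b) = C1 + C2*erfi(b/2)


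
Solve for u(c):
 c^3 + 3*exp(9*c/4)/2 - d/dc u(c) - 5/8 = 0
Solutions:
 u(c) = C1 + c^4/4 - 5*c/8 + 2*exp(9*c/4)/3


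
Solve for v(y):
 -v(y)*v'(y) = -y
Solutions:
 v(y) = -sqrt(C1 + y^2)
 v(y) = sqrt(C1 + y^2)


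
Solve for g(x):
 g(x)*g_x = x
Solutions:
 g(x) = -sqrt(C1 + x^2)
 g(x) = sqrt(C1 + x^2)


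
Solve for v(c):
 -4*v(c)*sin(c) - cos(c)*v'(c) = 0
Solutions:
 v(c) = C1*cos(c)^4


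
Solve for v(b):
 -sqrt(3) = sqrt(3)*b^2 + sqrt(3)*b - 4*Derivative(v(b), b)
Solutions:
 v(b) = C1 + sqrt(3)*b^3/12 + sqrt(3)*b^2/8 + sqrt(3)*b/4


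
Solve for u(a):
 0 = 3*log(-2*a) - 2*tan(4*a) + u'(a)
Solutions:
 u(a) = C1 - 3*a*log(-a) - 3*a*log(2) + 3*a - log(cos(4*a))/2


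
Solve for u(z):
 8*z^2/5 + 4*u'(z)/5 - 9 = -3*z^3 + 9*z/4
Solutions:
 u(z) = C1 - 15*z^4/16 - 2*z^3/3 + 45*z^2/32 + 45*z/4


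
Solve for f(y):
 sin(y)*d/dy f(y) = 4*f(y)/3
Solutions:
 f(y) = C1*(cos(y) - 1)^(2/3)/(cos(y) + 1)^(2/3)


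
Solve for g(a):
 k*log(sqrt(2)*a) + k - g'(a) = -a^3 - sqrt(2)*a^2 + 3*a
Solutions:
 g(a) = C1 + a^4/4 + sqrt(2)*a^3/3 - 3*a^2/2 + a*k*log(a) + a*k*log(2)/2


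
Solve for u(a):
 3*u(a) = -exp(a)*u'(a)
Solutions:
 u(a) = C1*exp(3*exp(-a))


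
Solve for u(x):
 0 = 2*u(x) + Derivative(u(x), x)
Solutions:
 u(x) = C1*exp(-2*x)


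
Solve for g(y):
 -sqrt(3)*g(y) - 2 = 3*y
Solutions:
 g(y) = sqrt(3)*(-y - 2/3)


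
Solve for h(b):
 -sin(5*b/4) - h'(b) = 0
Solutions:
 h(b) = C1 + 4*cos(5*b/4)/5


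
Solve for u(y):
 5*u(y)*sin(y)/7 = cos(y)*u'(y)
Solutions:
 u(y) = C1/cos(y)^(5/7)


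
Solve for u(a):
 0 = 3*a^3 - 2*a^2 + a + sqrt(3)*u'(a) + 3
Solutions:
 u(a) = C1 - sqrt(3)*a^4/4 + 2*sqrt(3)*a^3/9 - sqrt(3)*a^2/6 - sqrt(3)*a


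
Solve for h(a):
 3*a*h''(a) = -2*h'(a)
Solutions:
 h(a) = C1 + C2*a^(1/3)


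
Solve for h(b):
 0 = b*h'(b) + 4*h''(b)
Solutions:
 h(b) = C1 + C2*erf(sqrt(2)*b/4)


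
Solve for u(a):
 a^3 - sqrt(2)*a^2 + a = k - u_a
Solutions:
 u(a) = C1 - a^4/4 + sqrt(2)*a^3/3 - a^2/2 + a*k


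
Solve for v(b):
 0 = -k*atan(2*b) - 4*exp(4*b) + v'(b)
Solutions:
 v(b) = C1 + k*(b*atan(2*b) - log(4*b^2 + 1)/4) + exp(4*b)


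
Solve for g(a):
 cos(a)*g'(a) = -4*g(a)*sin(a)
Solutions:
 g(a) = C1*cos(a)^4


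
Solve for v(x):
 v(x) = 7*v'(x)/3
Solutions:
 v(x) = C1*exp(3*x/7)


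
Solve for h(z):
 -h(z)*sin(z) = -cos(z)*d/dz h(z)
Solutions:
 h(z) = C1/cos(z)


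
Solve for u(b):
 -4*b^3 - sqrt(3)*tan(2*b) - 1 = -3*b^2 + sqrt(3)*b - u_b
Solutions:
 u(b) = C1 + b^4 - b^3 + sqrt(3)*b^2/2 + b - sqrt(3)*log(cos(2*b))/2


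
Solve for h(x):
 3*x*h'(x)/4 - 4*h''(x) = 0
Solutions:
 h(x) = C1 + C2*erfi(sqrt(6)*x/8)


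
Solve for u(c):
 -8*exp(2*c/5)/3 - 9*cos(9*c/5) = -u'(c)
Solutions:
 u(c) = C1 + 20*exp(2*c/5)/3 + 5*sin(9*c/5)


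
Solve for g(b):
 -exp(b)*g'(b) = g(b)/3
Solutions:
 g(b) = C1*exp(exp(-b)/3)


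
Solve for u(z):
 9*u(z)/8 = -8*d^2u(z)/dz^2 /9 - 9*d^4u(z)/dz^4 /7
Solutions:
 u(z) = (C1*sin(14^(1/4)*z*cos(atan(sqrt(79310)/112)/2)/2) + C2*cos(14^(1/4)*z*cos(atan(sqrt(79310)/112)/2)/2))*exp(-14^(1/4)*z*sin(atan(sqrt(79310)/112)/2)/2) + (C3*sin(14^(1/4)*z*cos(atan(sqrt(79310)/112)/2)/2) + C4*cos(14^(1/4)*z*cos(atan(sqrt(79310)/112)/2)/2))*exp(14^(1/4)*z*sin(atan(sqrt(79310)/112)/2)/2)


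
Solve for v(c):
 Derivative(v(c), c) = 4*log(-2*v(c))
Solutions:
 -Integral(1/(log(-_y) + log(2)), (_y, v(c)))/4 = C1 - c


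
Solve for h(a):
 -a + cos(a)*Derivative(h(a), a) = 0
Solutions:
 h(a) = C1 + Integral(a/cos(a), a)


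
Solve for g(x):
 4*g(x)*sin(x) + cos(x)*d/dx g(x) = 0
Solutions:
 g(x) = C1*cos(x)^4


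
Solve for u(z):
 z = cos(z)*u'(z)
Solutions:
 u(z) = C1 + Integral(z/cos(z), z)


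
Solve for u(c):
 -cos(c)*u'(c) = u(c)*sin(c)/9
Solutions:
 u(c) = C1*cos(c)^(1/9)


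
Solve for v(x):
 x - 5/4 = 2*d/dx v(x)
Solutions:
 v(x) = C1 + x^2/4 - 5*x/8


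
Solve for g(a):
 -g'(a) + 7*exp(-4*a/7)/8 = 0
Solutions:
 g(a) = C1 - 49*exp(-4*a/7)/32


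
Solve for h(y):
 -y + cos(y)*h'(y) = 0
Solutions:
 h(y) = C1 + Integral(y/cos(y), y)


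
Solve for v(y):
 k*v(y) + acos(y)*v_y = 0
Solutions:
 v(y) = C1*exp(-k*Integral(1/acos(y), y))


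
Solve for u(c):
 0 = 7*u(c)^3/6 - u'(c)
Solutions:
 u(c) = -sqrt(3)*sqrt(-1/(C1 + 7*c))
 u(c) = sqrt(3)*sqrt(-1/(C1 + 7*c))


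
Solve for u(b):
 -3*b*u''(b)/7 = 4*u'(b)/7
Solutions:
 u(b) = C1 + C2/b^(1/3)


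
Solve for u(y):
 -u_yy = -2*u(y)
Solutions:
 u(y) = C1*exp(-sqrt(2)*y) + C2*exp(sqrt(2)*y)


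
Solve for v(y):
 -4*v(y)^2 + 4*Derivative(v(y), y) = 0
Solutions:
 v(y) = -1/(C1 + y)


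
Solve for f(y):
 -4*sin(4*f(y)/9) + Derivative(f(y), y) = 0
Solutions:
 -4*y + 9*log(cos(4*f(y)/9) - 1)/8 - 9*log(cos(4*f(y)/9) + 1)/8 = C1


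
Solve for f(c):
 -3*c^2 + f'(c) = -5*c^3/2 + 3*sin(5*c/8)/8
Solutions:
 f(c) = C1 - 5*c^4/8 + c^3 - 3*cos(5*c/8)/5


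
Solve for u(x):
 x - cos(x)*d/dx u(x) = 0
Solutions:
 u(x) = C1 + Integral(x/cos(x), x)


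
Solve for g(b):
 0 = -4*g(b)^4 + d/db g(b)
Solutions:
 g(b) = (-1/(C1 + 12*b))^(1/3)
 g(b) = (-1/(C1 + 4*b))^(1/3)*(-3^(2/3) - 3*3^(1/6)*I)/6
 g(b) = (-1/(C1 + 4*b))^(1/3)*(-3^(2/3) + 3*3^(1/6)*I)/6


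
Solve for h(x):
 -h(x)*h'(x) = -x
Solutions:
 h(x) = -sqrt(C1 + x^2)
 h(x) = sqrt(C1 + x^2)


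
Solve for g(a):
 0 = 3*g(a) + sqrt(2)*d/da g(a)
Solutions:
 g(a) = C1*exp(-3*sqrt(2)*a/2)


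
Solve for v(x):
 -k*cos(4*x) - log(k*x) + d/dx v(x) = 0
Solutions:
 v(x) = C1 + k*sin(4*x)/4 + x*log(k*x) - x


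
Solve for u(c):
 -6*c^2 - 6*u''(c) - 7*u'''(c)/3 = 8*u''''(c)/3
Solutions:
 u(c) = C1 + C2*c - c^4/12 + 7*c^3/54 + 95*c^2/324 + (C3*sin(sqrt(527)*c/16) + C4*cos(sqrt(527)*c/16))*exp(-7*c/16)


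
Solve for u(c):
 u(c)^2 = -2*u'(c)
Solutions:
 u(c) = 2/(C1 + c)


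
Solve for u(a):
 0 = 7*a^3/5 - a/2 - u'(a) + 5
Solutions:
 u(a) = C1 + 7*a^4/20 - a^2/4 + 5*a


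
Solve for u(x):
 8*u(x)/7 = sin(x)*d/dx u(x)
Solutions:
 u(x) = C1*(cos(x) - 1)^(4/7)/(cos(x) + 1)^(4/7)


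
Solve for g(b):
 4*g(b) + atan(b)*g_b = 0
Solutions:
 g(b) = C1*exp(-4*Integral(1/atan(b), b))


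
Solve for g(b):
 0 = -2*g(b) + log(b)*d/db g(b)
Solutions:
 g(b) = C1*exp(2*li(b))


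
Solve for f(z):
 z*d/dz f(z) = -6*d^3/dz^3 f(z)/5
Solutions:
 f(z) = C1 + Integral(C2*airyai(-5^(1/3)*6^(2/3)*z/6) + C3*airybi(-5^(1/3)*6^(2/3)*z/6), z)


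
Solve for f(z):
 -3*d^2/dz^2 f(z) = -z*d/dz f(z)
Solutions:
 f(z) = C1 + C2*erfi(sqrt(6)*z/6)


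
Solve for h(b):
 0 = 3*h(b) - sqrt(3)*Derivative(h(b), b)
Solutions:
 h(b) = C1*exp(sqrt(3)*b)


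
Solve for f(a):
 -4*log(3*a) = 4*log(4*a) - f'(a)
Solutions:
 f(a) = C1 + 8*a*log(a) - 8*a + a*log(20736)


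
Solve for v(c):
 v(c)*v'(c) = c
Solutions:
 v(c) = -sqrt(C1 + c^2)
 v(c) = sqrt(C1 + c^2)


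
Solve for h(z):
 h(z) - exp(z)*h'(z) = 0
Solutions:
 h(z) = C1*exp(-exp(-z))


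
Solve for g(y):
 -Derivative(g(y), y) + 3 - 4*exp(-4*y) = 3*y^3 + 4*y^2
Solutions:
 g(y) = C1 - 3*y^4/4 - 4*y^3/3 + 3*y + exp(-4*y)


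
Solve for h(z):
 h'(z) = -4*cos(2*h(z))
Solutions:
 h(z) = -asin((C1 + exp(16*z))/(C1 - exp(16*z)))/2 + pi/2
 h(z) = asin((C1 + exp(16*z))/(C1 - exp(16*z)))/2


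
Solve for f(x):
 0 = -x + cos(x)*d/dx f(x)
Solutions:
 f(x) = C1 + Integral(x/cos(x), x)


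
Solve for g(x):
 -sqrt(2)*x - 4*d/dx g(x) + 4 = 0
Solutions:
 g(x) = C1 - sqrt(2)*x^2/8 + x


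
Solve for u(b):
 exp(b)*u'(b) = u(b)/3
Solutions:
 u(b) = C1*exp(-exp(-b)/3)


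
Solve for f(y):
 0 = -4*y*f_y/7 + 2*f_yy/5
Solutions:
 f(y) = C1 + C2*erfi(sqrt(35)*y/7)


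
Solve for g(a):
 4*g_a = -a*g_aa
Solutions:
 g(a) = C1 + C2/a^3


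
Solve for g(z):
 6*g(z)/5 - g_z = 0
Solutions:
 g(z) = C1*exp(6*z/5)


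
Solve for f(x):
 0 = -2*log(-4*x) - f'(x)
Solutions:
 f(x) = C1 - 2*x*log(-x) + 2*x*(1 - 2*log(2))


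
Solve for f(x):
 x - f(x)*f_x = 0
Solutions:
 f(x) = -sqrt(C1 + x^2)
 f(x) = sqrt(C1 + x^2)


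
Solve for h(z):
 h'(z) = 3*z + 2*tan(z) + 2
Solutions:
 h(z) = C1 + 3*z^2/2 + 2*z - 2*log(cos(z))


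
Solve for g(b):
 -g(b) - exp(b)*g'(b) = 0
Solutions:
 g(b) = C1*exp(exp(-b))


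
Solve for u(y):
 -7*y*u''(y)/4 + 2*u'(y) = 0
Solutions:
 u(y) = C1 + C2*y^(15/7)


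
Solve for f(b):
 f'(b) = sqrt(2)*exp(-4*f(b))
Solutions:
 f(b) = log(-I*(C1 + 4*sqrt(2)*b)^(1/4))
 f(b) = log(I*(C1 + 4*sqrt(2)*b)^(1/4))
 f(b) = log(-(C1 + 4*sqrt(2)*b)^(1/4))
 f(b) = log(C1 + 4*sqrt(2)*b)/4


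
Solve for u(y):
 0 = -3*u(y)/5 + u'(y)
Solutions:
 u(y) = C1*exp(3*y/5)


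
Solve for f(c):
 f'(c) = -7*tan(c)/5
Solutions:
 f(c) = C1 + 7*log(cos(c))/5


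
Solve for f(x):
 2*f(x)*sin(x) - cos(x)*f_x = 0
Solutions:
 f(x) = C1/cos(x)^2


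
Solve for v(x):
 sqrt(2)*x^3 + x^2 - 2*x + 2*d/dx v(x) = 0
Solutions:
 v(x) = C1 - sqrt(2)*x^4/8 - x^3/6 + x^2/2


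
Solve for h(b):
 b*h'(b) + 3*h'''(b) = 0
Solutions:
 h(b) = C1 + Integral(C2*airyai(-3^(2/3)*b/3) + C3*airybi(-3^(2/3)*b/3), b)


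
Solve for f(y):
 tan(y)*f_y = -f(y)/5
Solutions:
 f(y) = C1/sin(y)^(1/5)


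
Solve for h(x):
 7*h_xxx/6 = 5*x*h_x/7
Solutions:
 h(x) = C1 + Integral(C2*airyai(210^(1/3)*x/7) + C3*airybi(210^(1/3)*x/7), x)


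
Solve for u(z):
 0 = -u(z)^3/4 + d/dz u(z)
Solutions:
 u(z) = -sqrt(2)*sqrt(-1/(C1 + z))
 u(z) = sqrt(2)*sqrt(-1/(C1 + z))


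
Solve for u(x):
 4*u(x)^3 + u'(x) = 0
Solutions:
 u(x) = -sqrt(2)*sqrt(-1/(C1 - 4*x))/2
 u(x) = sqrt(2)*sqrt(-1/(C1 - 4*x))/2


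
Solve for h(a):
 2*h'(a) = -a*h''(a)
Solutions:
 h(a) = C1 + C2/a


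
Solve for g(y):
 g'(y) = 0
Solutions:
 g(y) = C1


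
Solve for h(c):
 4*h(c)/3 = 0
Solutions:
 h(c) = 0


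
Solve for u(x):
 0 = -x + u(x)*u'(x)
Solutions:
 u(x) = -sqrt(C1 + x^2)
 u(x) = sqrt(C1 + x^2)


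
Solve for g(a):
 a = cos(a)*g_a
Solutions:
 g(a) = C1 + Integral(a/cos(a), a)


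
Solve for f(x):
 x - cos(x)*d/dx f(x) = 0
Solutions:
 f(x) = C1 + Integral(x/cos(x), x)


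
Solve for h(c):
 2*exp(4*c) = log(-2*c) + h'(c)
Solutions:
 h(c) = C1 - c*log(-c) + c*(1 - log(2)) + exp(4*c)/2


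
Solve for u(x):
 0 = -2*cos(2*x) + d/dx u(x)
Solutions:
 u(x) = C1 + sin(2*x)


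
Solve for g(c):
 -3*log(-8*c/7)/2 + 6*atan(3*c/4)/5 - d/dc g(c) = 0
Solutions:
 g(c) = C1 - 3*c*log(-c)/2 + 6*c*atan(3*c/4)/5 - 9*c*log(2)/2 + 3*c/2 + 3*c*log(7)/2 - 4*log(9*c^2 + 16)/5


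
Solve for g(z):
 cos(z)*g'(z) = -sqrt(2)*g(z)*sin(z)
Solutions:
 g(z) = C1*cos(z)^(sqrt(2))


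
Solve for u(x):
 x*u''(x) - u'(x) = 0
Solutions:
 u(x) = C1 + C2*x^2


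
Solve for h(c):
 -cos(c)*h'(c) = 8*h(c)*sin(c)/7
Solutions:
 h(c) = C1*cos(c)^(8/7)


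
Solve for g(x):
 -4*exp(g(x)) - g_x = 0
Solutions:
 g(x) = log(1/(C1 + 4*x))


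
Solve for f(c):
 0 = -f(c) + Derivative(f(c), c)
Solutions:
 f(c) = C1*exp(c)


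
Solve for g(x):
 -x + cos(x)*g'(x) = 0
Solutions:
 g(x) = C1 + Integral(x/cos(x), x)


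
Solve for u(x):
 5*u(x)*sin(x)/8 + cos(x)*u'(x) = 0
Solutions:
 u(x) = C1*cos(x)^(5/8)


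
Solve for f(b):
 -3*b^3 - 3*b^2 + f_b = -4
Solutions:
 f(b) = C1 + 3*b^4/4 + b^3 - 4*b


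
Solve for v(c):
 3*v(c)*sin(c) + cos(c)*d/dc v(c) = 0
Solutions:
 v(c) = C1*cos(c)^3


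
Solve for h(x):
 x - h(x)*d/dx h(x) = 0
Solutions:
 h(x) = -sqrt(C1 + x^2)
 h(x) = sqrt(C1 + x^2)


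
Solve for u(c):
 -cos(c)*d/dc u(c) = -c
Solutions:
 u(c) = C1 + Integral(c/cos(c), c)


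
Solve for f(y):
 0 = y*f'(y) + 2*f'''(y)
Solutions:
 f(y) = C1 + Integral(C2*airyai(-2^(2/3)*y/2) + C3*airybi(-2^(2/3)*y/2), y)


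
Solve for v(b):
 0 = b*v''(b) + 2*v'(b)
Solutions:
 v(b) = C1 + C2/b


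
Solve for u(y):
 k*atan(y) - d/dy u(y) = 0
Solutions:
 u(y) = C1 + k*(y*atan(y) - log(y^2 + 1)/2)


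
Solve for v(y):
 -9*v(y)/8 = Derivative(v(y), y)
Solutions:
 v(y) = C1*exp(-9*y/8)


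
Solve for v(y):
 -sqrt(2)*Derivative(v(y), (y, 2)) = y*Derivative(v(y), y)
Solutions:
 v(y) = C1 + C2*erf(2^(1/4)*y/2)


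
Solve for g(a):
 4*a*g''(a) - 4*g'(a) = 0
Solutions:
 g(a) = C1 + C2*a^2


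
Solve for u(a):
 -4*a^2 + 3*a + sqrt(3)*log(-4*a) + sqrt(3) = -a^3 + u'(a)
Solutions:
 u(a) = C1 + a^4/4 - 4*a^3/3 + 3*a^2/2 + sqrt(3)*a*log(-a) + 2*sqrt(3)*a*log(2)


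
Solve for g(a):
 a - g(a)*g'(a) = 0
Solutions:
 g(a) = -sqrt(C1 + a^2)
 g(a) = sqrt(C1 + a^2)


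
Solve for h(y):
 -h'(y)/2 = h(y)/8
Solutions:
 h(y) = C1*exp(-y/4)


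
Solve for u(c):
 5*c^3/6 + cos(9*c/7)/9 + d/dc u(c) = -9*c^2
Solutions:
 u(c) = C1 - 5*c^4/24 - 3*c^3 - 7*sin(9*c/7)/81


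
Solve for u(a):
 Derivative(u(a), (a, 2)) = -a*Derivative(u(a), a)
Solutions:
 u(a) = C1 + C2*erf(sqrt(2)*a/2)


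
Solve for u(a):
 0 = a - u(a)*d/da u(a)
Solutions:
 u(a) = -sqrt(C1 + a^2)
 u(a) = sqrt(C1 + a^2)


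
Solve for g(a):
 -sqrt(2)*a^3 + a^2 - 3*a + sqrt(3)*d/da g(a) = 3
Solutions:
 g(a) = C1 + sqrt(6)*a^4/12 - sqrt(3)*a^3/9 + sqrt(3)*a^2/2 + sqrt(3)*a


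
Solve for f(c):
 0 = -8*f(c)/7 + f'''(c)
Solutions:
 f(c) = C3*exp(2*7^(2/3)*c/7) + (C1*sin(sqrt(3)*7^(2/3)*c/7) + C2*cos(sqrt(3)*7^(2/3)*c/7))*exp(-7^(2/3)*c/7)


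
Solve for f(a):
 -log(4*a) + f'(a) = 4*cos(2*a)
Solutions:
 f(a) = C1 + a*log(a) - a + 2*a*log(2) + 2*sin(2*a)


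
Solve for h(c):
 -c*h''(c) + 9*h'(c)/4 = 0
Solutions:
 h(c) = C1 + C2*c^(13/4)


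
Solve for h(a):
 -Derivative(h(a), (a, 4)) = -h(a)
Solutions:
 h(a) = C1*exp(-a) + C2*exp(a) + C3*sin(a) + C4*cos(a)


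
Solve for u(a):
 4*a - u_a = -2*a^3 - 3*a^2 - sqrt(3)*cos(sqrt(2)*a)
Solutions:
 u(a) = C1 + a^4/2 + a^3 + 2*a^2 + sqrt(6)*sin(sqrt(2)*a)/2


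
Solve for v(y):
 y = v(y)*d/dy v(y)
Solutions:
 v(y) = -sqrt(C1 + y^2)
 v(y) = sqrt(C1 + y^2)


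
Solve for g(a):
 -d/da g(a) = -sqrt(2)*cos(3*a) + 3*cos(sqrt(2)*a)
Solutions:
 g(a) = C1 + sqrt(2)*sin(3*a)/3 - 3*sqrt(2)*sin(sqrt(2)*a)/2


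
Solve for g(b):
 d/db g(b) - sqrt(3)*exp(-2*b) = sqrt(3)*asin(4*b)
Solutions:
 g(b) = C1 + sqrt(3)*b*asin(4*b) + sqrt(3)*sqrt(1 - 16*b^2)/4 - sqrt(3)*exp(-2*b)/2


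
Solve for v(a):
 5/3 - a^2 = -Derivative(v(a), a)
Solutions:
 v(a) = C1 + a^3/3 - 5*a/3


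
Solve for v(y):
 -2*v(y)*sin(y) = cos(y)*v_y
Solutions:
 v(y) = C1*cos(y)^2


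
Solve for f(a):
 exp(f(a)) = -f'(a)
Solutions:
 f(a) = log(1/(C1 + a))


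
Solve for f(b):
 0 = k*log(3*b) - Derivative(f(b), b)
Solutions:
 f(b) = C1 + b*k*log(b) - b*k + b*k*log(3)


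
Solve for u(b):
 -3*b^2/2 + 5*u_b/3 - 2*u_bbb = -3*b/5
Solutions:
 u(b) = C1 + C2*exp(-sqrt(30)*b/6) + C3*exp(sqrt(30)*b/6) + 3*b^3/10 - 9*b^2/50 + 54*b/25


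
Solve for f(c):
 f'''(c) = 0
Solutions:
 f(c) = C1 + C2*c + C3*c^2


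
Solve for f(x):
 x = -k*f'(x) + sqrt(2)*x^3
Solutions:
 f(x) = C1 + sqrt(2)*x^4/(4*k) - x^2/(2*k)


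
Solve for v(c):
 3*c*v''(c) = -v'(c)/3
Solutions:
 v(c) = C1 + C2*c^(8/9)


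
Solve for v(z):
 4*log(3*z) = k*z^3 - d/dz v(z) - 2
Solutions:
 v(z) = C1 + k*z^4/4 - 4*z*log(z) - z*log(81) + 2*z


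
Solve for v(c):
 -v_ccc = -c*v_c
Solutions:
 v(c) = C1 + Integral(C2*airyai(c) + C3*airybi(c), c)


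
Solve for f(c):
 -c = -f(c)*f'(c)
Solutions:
 f(c) = -sqrt(C1 + c^2)
 f(c) = sqrt(C1 + c^2)


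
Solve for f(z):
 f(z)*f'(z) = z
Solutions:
 f(z) = -sqrt(C1 + z^2)
 f(z) = sqrt(C1 + z^2)


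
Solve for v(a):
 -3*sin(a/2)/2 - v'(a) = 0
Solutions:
 v(a) = C1 + 3*cos(a/2)


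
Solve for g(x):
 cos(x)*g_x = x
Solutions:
 g(x) = C1 + Integral(x/cos(x), x)


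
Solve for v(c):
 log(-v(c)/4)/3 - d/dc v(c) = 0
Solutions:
 -3*Integral(1/(log(-_y) - 2*log(2)), (_y, v(c))) = C1 - c


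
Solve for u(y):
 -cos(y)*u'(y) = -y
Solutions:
 u(y) = C1 + Integral(y/cos(y), y)


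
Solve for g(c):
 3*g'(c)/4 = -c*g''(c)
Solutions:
 g(c) = C1 + C2*c^(1/4)


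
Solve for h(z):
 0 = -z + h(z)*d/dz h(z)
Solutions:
 h(z) = -sqrt(C1 + z^2)
 h(z) = sqrt(C1 + z^2)


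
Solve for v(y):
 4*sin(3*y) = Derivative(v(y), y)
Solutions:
 v(y) = C1 - 4*cos(3*y)/3


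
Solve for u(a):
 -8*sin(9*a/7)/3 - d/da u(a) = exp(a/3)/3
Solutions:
 u(a) = C1 - exp(a)^(1/3) + 56*cos(9*a/7)/27


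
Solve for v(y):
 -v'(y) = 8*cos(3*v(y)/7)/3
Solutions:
 8*y/3 - 7*log(sin(3*v(y)/7) - 1)/6 + 7*log(sin(3*v(y)/7) + 1)/6 = C1


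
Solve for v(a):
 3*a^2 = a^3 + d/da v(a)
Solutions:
 v(a) = C1 - a^4/4 + a^3


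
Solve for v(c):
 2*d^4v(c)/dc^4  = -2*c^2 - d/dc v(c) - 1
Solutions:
 v(c) = C1 + C4*exp(-2^(2/3)*c/2) - 2*c^3/3 - c + (C2*sin(2^(2/3)*sqrt(3)*c/4) + C3*cos(2^(2/3)*sqrt(3)*c/4))*exp(2^(2/3)*c/4)


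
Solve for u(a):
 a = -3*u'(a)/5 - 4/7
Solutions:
 u(a) = C1 - 5*a^2/6 - 20*a/21


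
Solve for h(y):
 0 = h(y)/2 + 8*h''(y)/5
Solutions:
 h(y) = C1*sin(sqrt(5)*y/4) + C2*cos(sqrt(5)*y/4)


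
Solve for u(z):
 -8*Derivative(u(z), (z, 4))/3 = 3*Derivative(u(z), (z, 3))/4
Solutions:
 u(z) = C1 + C2*z + C3*z^2 + C4*exp(-9*z/32)


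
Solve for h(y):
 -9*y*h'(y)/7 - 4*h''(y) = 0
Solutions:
 h(y) = C1 + C2*erf(3*sqrt(14)*y/28)


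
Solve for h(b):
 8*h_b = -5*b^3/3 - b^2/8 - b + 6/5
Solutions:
 h(b) = C1 - 5*b^4/96 - b^3/192 - b^2/16 + 3*b/20


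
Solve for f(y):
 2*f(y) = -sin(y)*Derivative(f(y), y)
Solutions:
 f(y) = C1*(cos(y) + 1)/(cos(y) - 1)


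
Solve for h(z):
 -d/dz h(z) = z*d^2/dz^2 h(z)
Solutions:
 h(z) = C1 + C2*log(z)


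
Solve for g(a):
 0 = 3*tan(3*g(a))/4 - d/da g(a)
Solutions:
 g(a) = -asin(C1*exp(9*a/4))/3 + pi/3
 g(a) = asin(C1*exp(9*a/4))/3


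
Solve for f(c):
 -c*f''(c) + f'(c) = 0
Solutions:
 f(c) = C1 + C2*c^2


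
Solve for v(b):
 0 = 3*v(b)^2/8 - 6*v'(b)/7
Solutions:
 v(b) = -16/(C1 + 7*b)


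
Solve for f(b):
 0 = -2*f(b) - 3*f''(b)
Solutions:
 f(b) = C1*sin(sqrt(6)*b/3) + C2*cos(sqrt(6)*b/3)


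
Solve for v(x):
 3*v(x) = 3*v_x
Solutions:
 v(x) = C1*exp(x)


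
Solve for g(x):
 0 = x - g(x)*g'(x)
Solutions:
 g(x) = -sqrt(C1 + x^2)
 g(x) = sqrt(C1 + x^2)


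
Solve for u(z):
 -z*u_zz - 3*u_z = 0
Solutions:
 u(z) = C1 + C2/z^2


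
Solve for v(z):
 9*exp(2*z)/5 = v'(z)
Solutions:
 v(z) = C1 + 9*exp(2*z)/10


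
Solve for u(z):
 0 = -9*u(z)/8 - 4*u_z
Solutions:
 u(z) = C1*exp(-9*z/32)


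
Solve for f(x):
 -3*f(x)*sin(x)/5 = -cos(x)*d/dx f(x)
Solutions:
 f(x) = C1/cos(x)^(3/5)


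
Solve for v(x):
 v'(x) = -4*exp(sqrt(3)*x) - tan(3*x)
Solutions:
 v(x) = C1 - 4*sqrt(3)*exp(sqrt(3)*x)/3 + log(cos(3*x))/3


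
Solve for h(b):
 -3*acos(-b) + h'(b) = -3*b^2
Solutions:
 h(b) = C1 - b^3 + 3*b*acos(-b) + 3*sqrt(1 - b^2)


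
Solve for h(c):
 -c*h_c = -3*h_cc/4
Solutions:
 h(c) = C1 + C2*erfi(sqrt(6)*c/3)


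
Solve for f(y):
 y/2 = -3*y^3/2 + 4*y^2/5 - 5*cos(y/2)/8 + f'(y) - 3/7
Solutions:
 f(y) = C1 + 3*y^4/8 - 4*y^3/15 + y^2/4 + 3*y/7 + 5*sin(y/2)/4


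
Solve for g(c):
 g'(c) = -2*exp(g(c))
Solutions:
 g(c) = log(1/(C1 + 2*c))


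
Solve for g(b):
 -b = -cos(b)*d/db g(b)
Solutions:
 g(b) = C1 + Integral(b/cos(b), b)


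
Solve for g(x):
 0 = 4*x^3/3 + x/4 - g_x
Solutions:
 g(x) = C1 + x^4/3 + x^2/8


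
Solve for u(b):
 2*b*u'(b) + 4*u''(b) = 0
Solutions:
 u(b) = C1 + C2*erf(b/2)


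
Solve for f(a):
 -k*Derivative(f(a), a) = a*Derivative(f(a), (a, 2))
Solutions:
 f(a) = C1 + a^(1 - re(k))*(C2*sin(log(a)*Abs(im(k))) + C3*cos(log(a)*im(k)))


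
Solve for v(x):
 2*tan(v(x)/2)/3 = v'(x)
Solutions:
 v(x) = -2*asin(C1*exp(x/3)) + 2*pi
 v(x) = 2*asin(C1*exp(x/3))


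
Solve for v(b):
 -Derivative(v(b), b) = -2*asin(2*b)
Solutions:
 v(b) = C1 + 2*b*asin(2*b) + sqrt(1 - 4*b^2)


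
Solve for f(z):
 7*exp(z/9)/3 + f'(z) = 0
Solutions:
 f(z) = C1 - 21*exp(z/9)


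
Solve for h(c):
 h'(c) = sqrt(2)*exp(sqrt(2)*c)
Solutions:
 h(c) = C1 + exp(sqrt(2)*c)


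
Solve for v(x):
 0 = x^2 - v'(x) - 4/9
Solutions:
 v(x) = C1 + x^3/3 - 4*x/9


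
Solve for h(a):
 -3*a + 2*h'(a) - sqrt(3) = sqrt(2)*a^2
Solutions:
 h(a) = C1 + sqrt(2)*a^3/6 + 3*a^2/4 + sqrt(3)*a/2


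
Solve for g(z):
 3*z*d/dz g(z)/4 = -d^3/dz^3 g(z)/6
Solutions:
 g(z) = C1 + Integral(C2*airyai(-6^(2/3)*z/2) + C3*airybi(-6^(2/3)*z/2), z)


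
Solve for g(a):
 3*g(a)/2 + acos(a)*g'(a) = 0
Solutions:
 g(a) = C1*exp(-3*Integral(1/acos(a), a)/2)


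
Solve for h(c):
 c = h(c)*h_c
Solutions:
 h(c) = -sqrt(C1 + c^2)
 h(c) = sqrt(C1 + c^2)


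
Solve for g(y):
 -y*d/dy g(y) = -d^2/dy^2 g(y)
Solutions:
 g(y) = C1 + C2*erfi(sqrt(2)*y/2)


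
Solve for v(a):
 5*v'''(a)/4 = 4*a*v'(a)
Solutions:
 v(a) = C1 + Integral(C2*airyai(2*2^(1/3)*5^(2/3)*a/5) + C3*airybi(2*2^(1/3)*5^(2/3)*a/5), a)


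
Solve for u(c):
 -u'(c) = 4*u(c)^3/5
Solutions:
 u(c) = -sqrt(10)*sqrt(-1/(C1 - 4*c))/2
 u(c) = sqrt(10)*sqrt(-1/(C1 - 4*c))/2


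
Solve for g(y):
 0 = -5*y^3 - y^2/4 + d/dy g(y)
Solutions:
 g(y) = C1 + 5*y^4/4 + y^3/12


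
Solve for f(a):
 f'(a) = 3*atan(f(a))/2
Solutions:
 Integral(1/atan(_y), (_y, f(a))) = C1 + 3*a/2


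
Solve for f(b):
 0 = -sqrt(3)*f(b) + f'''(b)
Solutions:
 f(b) = C3*exp(3^(1/6)*b) + (C1*sin(3^(2/3)*b/2) + C2*cos(3^(2/3)*b/2))*exp(-3^(1/6)*b/2)


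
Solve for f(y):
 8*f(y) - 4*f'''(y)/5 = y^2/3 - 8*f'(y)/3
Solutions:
 f(y) = C1*exp(-5^(1/3)*y*(2*5^(1/3)/(sqrt(689)/27 + 1)^(1/3) + 9*(sqrt(689)/27 + 1)^(1/3))/18)*sin(sqrt(3)*y*(-9*(5*sqrt(689)/27 + 5)^(1/3) + 10/(5*sqrt(689)/27 + 5)^(1/3))/18) + C2*exp(-5^(1/3)*y*(2*5^(1/3)/(sqrt(689)/27 + 1)^(1/3) + 9*(sqrt(689)/27 + 1)^(1/3))/18)*cos(sqrt(3)*y*(-9*(5*sqrt(689)/27 + 5)^(1/3) + 10/(5*sqrt(689)/27 + 5)^(1/3))/18) + C3*exp(5^(1/3)*y*(2*5^(1/3)/(9*(sqrt(689)/27 + 1)^(1/3)) + (sqrt(689)/27 + 1)^(1/3))) + y^2/24 - y/36 + 1/108


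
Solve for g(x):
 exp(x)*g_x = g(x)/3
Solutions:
 g(x) = C1*exp(-exp(-x)/3)


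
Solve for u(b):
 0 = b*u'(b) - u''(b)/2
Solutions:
 u(b) = C1 + C2*erfi(b)


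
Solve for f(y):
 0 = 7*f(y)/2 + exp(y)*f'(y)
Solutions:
 f(y) = C1*exp(7*exp(-y)/2)


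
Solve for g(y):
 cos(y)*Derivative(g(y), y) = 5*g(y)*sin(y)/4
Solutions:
 g(y) = C1/cos(y)^(5/4)


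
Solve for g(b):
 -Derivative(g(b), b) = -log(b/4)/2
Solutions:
 g(b) = C1 + b*log(b)/2 - b*log(2) - b/2


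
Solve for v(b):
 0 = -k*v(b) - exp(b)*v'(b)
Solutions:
 v(b) = C1*exp(k*exp(-b))


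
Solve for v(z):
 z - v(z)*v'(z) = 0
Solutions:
 v(z) = -sqrt(C1 + z^2)
 v(z) = sqrt(C1 + z^2)


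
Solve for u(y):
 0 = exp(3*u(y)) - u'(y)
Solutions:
 u(y) = log(-1/(C1 + 3*y))/3
 u(y) = log((-1/(C1 + y))^(1/3)*(-3^(2/3) - 3*3^(1/6)*I)/6)
 u(y) = log((-1/(C1 + y))^(1/3)*(-3^(2/3) + 3*3^(1/6)*I)/6)


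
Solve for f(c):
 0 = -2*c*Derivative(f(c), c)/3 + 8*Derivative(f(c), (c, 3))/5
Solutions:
 f(c) = C1 + Integral(C2*airyai(90^(1/3)*c/6) + C3*airybi(90^(1/3)*c/6), c)


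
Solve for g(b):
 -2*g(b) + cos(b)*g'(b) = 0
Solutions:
 g(b) = C1*(sin(b) + 1)/(sin(b) - 1)
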